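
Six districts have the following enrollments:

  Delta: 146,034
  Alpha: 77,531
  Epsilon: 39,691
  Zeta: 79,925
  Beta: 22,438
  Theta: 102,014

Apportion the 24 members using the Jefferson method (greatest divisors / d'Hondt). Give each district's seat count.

Standard divisor 467633/24 ≈ 19484.708; standard quotas: Delta 7.495, Alpha 3.979, Epsilon 2.037, Zeta 4.102, Beta 1.152, Theta 5.236.
Rounding down gives 7, 3, 2, 4, 1, 5 = 22 seats, so the divisor must be adjusted.
With modified divisor 17600: modified quotas Delta 8.297, Alpha 4.405, Epsilon 2.255, Zeta 4.541, Beta 1.275, Theta 5.796.
Rounding down: Delta 8, Alpha 4, Epsilon 2, Zeta 4, Beta 1, Theta 5 (total 24).

Delta=8, Alpha=4, Epsilon=2, Zeta=4, Beta=1, Theta=5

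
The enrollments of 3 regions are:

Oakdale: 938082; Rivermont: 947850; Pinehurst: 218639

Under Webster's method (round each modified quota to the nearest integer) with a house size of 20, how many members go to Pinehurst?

2

Standard divisor 2104571/20 ≈ 105228.55; standard quotas: Oakdale 8.915, Rivermont 9.008, Pinehurst 2.078.
Rounding to the nearest integer gives Oakdale 9, Rivermont 9, Pinehurst 2 — total 20, matching the house size, so no adjustment is needed.
Pinehurst receives 2.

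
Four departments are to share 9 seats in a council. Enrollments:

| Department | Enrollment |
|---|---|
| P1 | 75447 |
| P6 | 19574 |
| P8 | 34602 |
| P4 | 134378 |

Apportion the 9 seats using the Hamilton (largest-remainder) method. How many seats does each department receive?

P1: 2, P6: 1, P8: 1, P4: 5

The standard divisor is 264001/9 ≈ 29333.444.
Standard quotas: P1 2.5720, P6 0.6673, P8 1.1796, P4 4.5811.
Lower quotas: P1 2, P6 0, P8 1, P4 4 (sum 7, leaving 2 seats).
Remainders in descending order: P6 0.6673, P4 0.5811, P1 0.5720, P8 0.1796.
Largest remainders: P6, P4 receive the extra seats.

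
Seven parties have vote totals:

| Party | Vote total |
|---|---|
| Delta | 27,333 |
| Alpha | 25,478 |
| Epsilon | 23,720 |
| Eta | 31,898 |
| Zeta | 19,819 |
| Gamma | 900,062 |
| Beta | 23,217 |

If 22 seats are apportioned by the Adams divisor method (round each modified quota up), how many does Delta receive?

1

Standard divisor 1051527/22 ≈ 47796.682; standard quotas: Delta 0.572, Alpha 0.533, Epsilon 0.496, Eta 0.667, Zeta 0.415, Gamma 18.831, Beta 0.486.
Rounding up gives 1, 1, 1, 1, 1, 19, 1 = 25 seats, so the divisor must be adjusted.
With modified divisor 58100: modified quotas Delta 0.470, Alpha 0.439, Epsilon 0.408, Eta 0.549, Zeta 0.341, Gamma 15.492, Beta 0.400.
Rounding up: Delta 1, Alpha 1, Epsilon 1, Eta 1, Zeta 1, Gamma 16, Beta 1 (total 22).
Delta receives 1.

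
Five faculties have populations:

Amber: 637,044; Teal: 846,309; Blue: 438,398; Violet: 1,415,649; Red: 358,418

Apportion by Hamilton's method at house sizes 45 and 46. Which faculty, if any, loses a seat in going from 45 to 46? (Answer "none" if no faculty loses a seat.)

Red

At 45 seats: Amber 8, Teal 10, Blue 5, Violet 17, Red 5.
At 46 seats: Amber 8, Teal 11, Blue 5, Violet 18, Red 4.
Red drops from 5 to 4.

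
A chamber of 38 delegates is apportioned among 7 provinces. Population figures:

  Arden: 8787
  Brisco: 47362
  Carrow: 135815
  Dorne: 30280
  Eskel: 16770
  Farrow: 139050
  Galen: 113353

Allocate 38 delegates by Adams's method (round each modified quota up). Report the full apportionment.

Arden=1, Brisco=4, Carrow=10, Dorne=3, Eskel=2, Farrow=10, Galen=8

Standard divisor 491417/38 ≈ 12932.026; standard quotas: Arden 0.679, Brisco 3.662, Carrow 10.502, Dorne 2.341, Eskel 1.297, Farrow 10.752, Galen 8.765.
Rounding up gives 1, 4, 11, 3, 2, 11, 9 = 41 seats, so the divisor must be adjusted.
With modified divisor 14600: modified quotas Arden 0.602, Brisco 3.244, Carrow 9.302, Dorne 2.074, Eskel 1.149, Farrow 9.524, Galen 7.764.
Rounding up: Arden 1, Brisco 4, Carrow 10, Dorne 3, Eskel 2, Farrow 10, Galen 8 (total 38).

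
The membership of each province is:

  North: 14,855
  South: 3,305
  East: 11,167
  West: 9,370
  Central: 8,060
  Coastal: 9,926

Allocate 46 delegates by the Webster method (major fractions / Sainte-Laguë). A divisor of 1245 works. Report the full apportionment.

With modified divisor 1245: modified quotas North 11.932, South 2.655, East 8.969, West 7.526, Central 6.474, Coastal 7.973.
Rounding to the nearest integer: North 12, South 3, East 9, West 8, Central 6, Coastal 8 (total 46).

North: 12, South: 3, East: 9, West: 8, Central: 6, Coastal: 8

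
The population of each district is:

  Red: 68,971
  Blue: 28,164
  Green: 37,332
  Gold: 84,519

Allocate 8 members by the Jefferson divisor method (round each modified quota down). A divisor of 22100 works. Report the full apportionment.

With modified divisor 22100: modified quotas Red 3.121, Blue 1.274, Green 1.689, Gold 3.824.
Rounding down: Red 3, Blue 1, Green 1, Gold 3 (total 8).

Red 3, Blue 1, Green 1, Gold 3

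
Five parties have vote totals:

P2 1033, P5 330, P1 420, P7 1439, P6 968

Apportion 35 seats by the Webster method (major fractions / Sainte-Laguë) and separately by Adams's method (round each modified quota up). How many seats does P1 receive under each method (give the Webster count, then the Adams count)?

Webster: P2 9, P5 3, P1 3, P7 12, P6 8.
Adams: P2 8, P5 3, P1 4, P7 12, P6 8.
P1 gets 3 under Webster and 4 under Adams.

3 and 4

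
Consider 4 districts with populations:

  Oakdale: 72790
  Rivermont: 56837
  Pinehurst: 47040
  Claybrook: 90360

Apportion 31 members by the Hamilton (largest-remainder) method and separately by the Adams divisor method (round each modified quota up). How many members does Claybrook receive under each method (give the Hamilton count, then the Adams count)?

11 and 10

Hamilton: Oakdale 8, Rivermont 7, Pinehurst 5, Claybrook 11.
Adams: Oakdale 8, Rivermont 7, Pinehurst 6, Claybrook 10.
Claybrook gets 11 under Hamilton and 10 under Adams.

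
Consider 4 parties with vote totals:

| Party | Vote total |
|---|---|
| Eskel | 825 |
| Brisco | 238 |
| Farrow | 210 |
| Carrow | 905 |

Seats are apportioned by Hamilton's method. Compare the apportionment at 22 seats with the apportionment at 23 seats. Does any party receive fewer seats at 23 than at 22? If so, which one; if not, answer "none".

At 22 seats: Eskel 8, Brisco 3, Farrow 2, Carrow 9.
At 23 seats: Eskel 9, Brisco 2, Farrow 2, Carrow 10.
Brisco drops from 3 to 2.

Brisco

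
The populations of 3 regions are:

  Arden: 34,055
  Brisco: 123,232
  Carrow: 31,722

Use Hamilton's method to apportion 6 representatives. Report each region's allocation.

Total 189009; standard divisor 189009/6 ≈ 31501.5.
Standard quotas: Arden 1.0811, Brisco 3.9119, Carrow 1.0070.
Lower quotas: Arden 1, Brisco 3, Carrow 1 (sum 5, leaving 1 seat).
Remainders in descending order: Brisco 0.9119, Arden 0.0811, Carrow 0.0070.
The surplus seat goes to Brisco.

Arden: 1, Brisco: 4, Carrow: 1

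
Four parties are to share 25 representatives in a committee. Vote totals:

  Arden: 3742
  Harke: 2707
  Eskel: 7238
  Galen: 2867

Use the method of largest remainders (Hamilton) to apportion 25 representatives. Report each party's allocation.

Total 16554; standard divisor 16554/25 ≈ 662.16.
Standard quotas: Arden 5.6512, Harke 4.0881, Eskel 10.9309, Galen 4.3298.
Lower quotas: Arden 5, Harke 4, Eskel 10, Galen 4 (sum 23, leaving 2 seats).
Remainders in descending order: Eskel 0.9309, Arden 0.6512, Galen 0.3298, Harke 0.0881.
The surplus seats go to Eskel, Arden.

Arden 6, Harke 4, Eskel 11, Galen 4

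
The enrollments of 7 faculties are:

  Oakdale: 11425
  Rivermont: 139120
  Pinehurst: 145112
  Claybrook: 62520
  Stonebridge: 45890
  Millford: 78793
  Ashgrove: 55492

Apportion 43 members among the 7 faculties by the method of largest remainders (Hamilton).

Total 538352; standard divisor 538352/43 ≈ 12519.814.
Standard quotas: Oakdale 0.9126, Rivermont 11.1120, Pinehurst 11.5906, Claybrook 4.9937, Stonebridge 3.6654, Millford 6.2935, Ashgrove 4.4323.
Lower quotas: Oakdale 0, Rivermont 11, Pinehurst 11, Claybrook 4, Stonebridge 3, Millford 6, Ashgrove 4 (sum 39, leaving 4 seats).
Remainders in descending order: Claybrook 0.9937, Oakdale 0.9126, Stonebridge 0.6654, Pinehurst 0.5906, Ashgrove 0.4323, Millford 0.2935, Rivermont 0.1120.
Largest remainders: Claybrook, Oakdale, Stonebridge, Pinehurst receive the extra seats.

Oakdale 1, Rivermont 11, Pinehurst 12, Claybrook 5, Stonebridge 4, Millford 6, Ashgrove 4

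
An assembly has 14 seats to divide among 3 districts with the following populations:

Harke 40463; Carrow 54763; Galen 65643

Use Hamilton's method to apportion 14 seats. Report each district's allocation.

Total 160869; standard divisor 160869/14 ≈ 11490.643.
Standard quotas: Harke 3.5214, Carrow 4.7659, Galen 5.7127.
Lower quotas: Harke 3, Carrow 4, Galen 5 (sum 12, leaving 2 seats).
Remainders in descending order: Carrow 0.7659, Galen 0.7127, Harke 0.5214.
Largest remainders: Carrow, Galen receive the extra seats.

Harke 3, Carrow 5, Galen 6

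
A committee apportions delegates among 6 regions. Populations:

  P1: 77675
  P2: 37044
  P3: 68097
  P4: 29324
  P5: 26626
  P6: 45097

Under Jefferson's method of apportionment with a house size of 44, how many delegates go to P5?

4

Standard divisor 283863/44 ≈ 6451.432; standard quotas: P1 12.040, P2 5.742, P3 10.555, P4 4.545, P5 4.127, P6 6.990.
Rounding down gives 12, 5, 10, 4, 4, 6 = 41 seats, so the divisor must be adjusted.
With modified divisor 6100: modified quotas P1 12.734, P2 6.073, P3 11.163, P4 4.807, P5 4.365, P6 7.393.
Rounding down: P1 12, P2 6, P3 11, P4 4, P5 4, P6 7 (total 44).
P5 receives 4.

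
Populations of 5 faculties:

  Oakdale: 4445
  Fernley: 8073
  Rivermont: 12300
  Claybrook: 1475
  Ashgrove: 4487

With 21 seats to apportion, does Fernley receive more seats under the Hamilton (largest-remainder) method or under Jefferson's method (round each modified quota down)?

Hamilton: Oakdale 3, Fernley 6, Rivermont 8, Claybrook 1, Ashgrove 3.
Jefferson: Oakdale 3, Fernley 5, Rivermont 9, Claybrook 1, Ashgrove 3.
Fernley gets 6 under Hamilton and 5 under Jefferson.

Hamilton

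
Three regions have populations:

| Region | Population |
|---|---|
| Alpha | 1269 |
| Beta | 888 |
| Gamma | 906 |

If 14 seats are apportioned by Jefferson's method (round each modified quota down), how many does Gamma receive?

Standard divisor 3063/14 ≈ 218.786; standard quotas: Alpha 5.800, Beta 4.059, Gamma 4.141.
Rounding down gives 5, 4, 4 = 13 seats, so the divisor must be adjusted.
With modified divisor 200: modified quotas Alpha 6.345, Beta 4.440, Gamma 4.530.
Rounding down: Alpha 6, Beta 4, Gamma 4 (total 14).
Gamma receives 4.

4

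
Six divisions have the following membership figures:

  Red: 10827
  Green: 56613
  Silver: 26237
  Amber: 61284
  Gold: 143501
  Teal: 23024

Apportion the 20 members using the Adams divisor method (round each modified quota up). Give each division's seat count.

Red 1, Green 3, Silver 2, Amber 4, Gold 8, Teal 2

Standard divisor 321486/20 ≈ 16074.3; standard quotas: Red 0.674, Green 3.522, Silver 1.632, Amber 3.813, Gold 8.927, Teal 1.432.
Rounding up gives 1, 4, 2, 4, 9, 2 = 22 seats, so the divisor must be adjusted.
With modified divisor 19600: modified quotas Red 0.552, Green 2.888, Silver 1.339, Amber 3.127, Gold 7.321, Teal 1.175.
Rounding up: Red 1, Green 3, Silver 2, Amber 4, Gold 8, Teal 2 (total 20).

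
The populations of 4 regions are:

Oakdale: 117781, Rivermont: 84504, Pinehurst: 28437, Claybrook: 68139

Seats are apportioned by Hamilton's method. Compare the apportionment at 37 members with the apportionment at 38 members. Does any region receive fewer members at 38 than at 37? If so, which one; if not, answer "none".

Pinehurst

At 37 seats: Oakdale 15, Rivermont 10, Pinehurst 4, Claybrook 8.
At 38 seats: Oakdale 15, Rivermont 11, Pinehurst 3, Claybrook 9.
Pinehurst drops from 4 to 3.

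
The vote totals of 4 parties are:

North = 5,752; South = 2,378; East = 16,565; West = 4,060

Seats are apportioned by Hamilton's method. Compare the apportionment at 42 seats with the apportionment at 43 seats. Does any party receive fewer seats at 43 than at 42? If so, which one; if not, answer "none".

At 42 seats: North 8, South 4, East 24, West 6.
At 43 seats: North 9, South 3, East 25, West 6.
South drops from 4 to 3.

South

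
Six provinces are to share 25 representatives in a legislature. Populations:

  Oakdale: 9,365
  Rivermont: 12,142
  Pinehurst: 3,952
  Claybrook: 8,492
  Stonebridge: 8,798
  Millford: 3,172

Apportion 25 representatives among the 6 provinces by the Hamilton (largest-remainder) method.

Total 45921; standard divisor 45921/25 ≈ 1836.84.
Standard quotas: Oakdale 5.0984, Rivermont 6.6103, Pinehurst 2.1515, Claybrook 4.6232, Stonebridge 4.7897, Millford 1.7269.
Lower quotas: Oakdale 5, Rivermont 6, Pinehurst 2, Claybrook 4, Stonebridge 4, Millford 1 (sum 22, leaving 3 seats).
Remainders in descending order: Stonebridge 0.7897, Millford 0.7269, Claybrook 0.6232, Rivermont 0.6103, Pinehurst 0.1515, Oakdale 0.0984.
Largest remainders: Stonebridge, Millford, Claybrook receive the extra seats.

Oakdale=5, Rivermont=6, Pinehurst=2, Claybrook=5, Stonebridge=5, Millford=2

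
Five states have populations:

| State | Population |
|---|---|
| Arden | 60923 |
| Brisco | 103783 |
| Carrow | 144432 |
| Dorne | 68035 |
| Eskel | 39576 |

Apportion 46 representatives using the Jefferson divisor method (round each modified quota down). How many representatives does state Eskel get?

Standard divisor 416749/46 ≈ 9059.761; standard quotas: Arden 6.725, Brisco 11.455, Carrow 15.942, Dorne 7.510, Eskel 4.368.
Rounding down gives 6, 11, 15, 7, 4 = 43 seats, so the divisor must be adjusted.
With modified divisor 8600: modified quotas Arden 7.084, Brisco 12.068, Carrow 16.794, Dorne 7.911, Eskel 4.602.
Rounding down: Arden 7, Brisco 12, Carrow 16, Dorne 7, Eskel 4 (total 46).
Eskel receives 4.

4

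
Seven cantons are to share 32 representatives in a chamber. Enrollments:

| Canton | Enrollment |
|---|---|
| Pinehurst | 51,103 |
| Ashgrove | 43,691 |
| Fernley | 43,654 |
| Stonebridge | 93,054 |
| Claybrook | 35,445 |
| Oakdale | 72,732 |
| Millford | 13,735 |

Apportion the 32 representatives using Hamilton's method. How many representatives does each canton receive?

Pinehurst=5, Ashgrove=4, Fernley=4, Stonebridge=8, Claybrook=3, Oakdale=7, Millford=1

Total 353414; standard divisor 353414/32 ≈ 11044.188.
Standard quotas: Pinehurst 4.6271, Ashgrove 3.9560, Fernley 3.9527, Stonebridge 8.4256, Claybrook 3.2094, Oakdale 6.5855, Millford 1.2436.
Lower quotas: Pinehurst 4, Ashgrove 3, Fernley 3, Stonebridge 8, Claybrook 3, Oakdale 6, Millford 1 (sum 28, leaving 4 seats).
Remainders in descending order: Ashgrove 0.9560, Fernley 0.9527, Pinehurst 0.6271, Oakdale 0.5855, Stonebridge 0.4256, Millford 0.2436, Claybrook 0.2094.
Largest remainders: Ashgrove, Fernley, Pinehurst, Oakdale receive the extra seats.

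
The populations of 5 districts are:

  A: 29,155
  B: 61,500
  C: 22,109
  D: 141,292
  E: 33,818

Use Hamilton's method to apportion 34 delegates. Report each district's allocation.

A=3, B=7, C=3, D=17, E=4

Total 287874; standard divisor 287874/34 ≈ 8466.882.
Standard quotas: A 3.4434, B 7.2636, C 2.6112, D 16.6876, E 3.9942.
Lower quotas: A 3, B 7, C 2, D 16, E 3 (sum 31, leaving 3 seats).
Remainders in descending order: E 0.9942, D 0.6876, C 0.6112, A 0.4434, B 0.2636.
The surplus seats go to E, D, C.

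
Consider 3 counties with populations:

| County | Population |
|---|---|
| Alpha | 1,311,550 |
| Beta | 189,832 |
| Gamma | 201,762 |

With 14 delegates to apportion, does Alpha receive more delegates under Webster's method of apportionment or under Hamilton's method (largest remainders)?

Webster: Alpha 10, Beta 2, Gamma 2.
Hamilton: Alpha 11, Beta 1, Gamma 2.
Alpha gets 10 under Webster and 11 under Hamilton.

Hamilton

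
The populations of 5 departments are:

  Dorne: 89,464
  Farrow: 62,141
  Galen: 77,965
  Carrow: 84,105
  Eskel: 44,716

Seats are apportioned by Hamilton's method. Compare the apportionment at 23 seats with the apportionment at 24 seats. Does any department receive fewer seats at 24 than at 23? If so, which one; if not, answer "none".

At 23 seats: Dorne 6, Farrow 4, Galen 5, Carrow 5, Eskel 3.
At 24 seats: Dorne 6, Farrow 4, Galen 5, Carrow 6, Eskel 3.
No department's allocation decreased.

none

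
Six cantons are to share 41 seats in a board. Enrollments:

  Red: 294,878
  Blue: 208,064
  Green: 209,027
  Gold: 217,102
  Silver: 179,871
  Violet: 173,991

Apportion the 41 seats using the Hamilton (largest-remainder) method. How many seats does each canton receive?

Red 9, Blue 7, Green 7, Gold 7, Silver 6, Violet 5

Standard divisor: 1282933 ÷ 41 ≈ 31291.049.
Standard quotas: Red 9.4237, Blue 6.6493, Green 6.6801, Gold 6.9382, Silver 5.7483, Violet 5.5604.
Lower quotas: Red 9, Blue 6, Green 6, Gold 6, Silver 5, Violet 5 (sum 37, leaving 4 seats).
Remainders in descending order: Gold 0.9382, Silver 0.7483, Green 0.6801, Blue 0.6493, Violet 0.5604, Red 0.4237.
Largest remainders: Gold, Silver, Green, Blue receive the extra seats.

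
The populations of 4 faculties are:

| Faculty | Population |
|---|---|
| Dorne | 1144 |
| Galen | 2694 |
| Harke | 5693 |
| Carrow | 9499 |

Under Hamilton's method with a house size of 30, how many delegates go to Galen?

4

The standard divisor is 19030/30 ≈ 634.333.
Standard quotas: Dorne 1.8035, Galen 4.2470, Harke 8.9748, Carrow 14.9748.
Lower quotas: Dorne 1, Galen 4, Harke 8, Carrow 14 (sum 27, leaving 3 seats).
Remainders in descending order: Harke 0.9748, Carrow 0.9748, Dorne 0.8035, Galen 0.2470.
The surplus seats go to Harke, Carrow, Dorne.
Galen receives 4.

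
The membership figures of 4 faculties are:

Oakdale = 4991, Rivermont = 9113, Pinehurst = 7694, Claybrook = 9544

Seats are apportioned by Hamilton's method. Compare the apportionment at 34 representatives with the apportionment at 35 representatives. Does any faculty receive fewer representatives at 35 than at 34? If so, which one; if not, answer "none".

Oakdale

At 34 seats: Oakdale 6, Rivermont 10, Pinehurst 8, Claybrook 10.
At 35 seats: Oakdale 5, Rivermont 10, Pinehurst 9, Claybrook 11.
Oakdale drops from 6 to 5.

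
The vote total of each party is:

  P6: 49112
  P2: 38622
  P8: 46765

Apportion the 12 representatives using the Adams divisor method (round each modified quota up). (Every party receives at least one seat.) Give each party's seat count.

P6 4; P2 4; P8 4

Standard divisor 134499/12 ≈ 11208.25; standard quotas: P6 4.382, P2 3.446, P8 4.172.
Rounding up gives 5, 4, 5 = 14 seats, so the divisor must be adjusted.
With modified divisor 12600: modified quotas P6 3.898, P2 3.065, P8 3.712.
Rounding up: P6 4, P2 4, P8 4 (total 12).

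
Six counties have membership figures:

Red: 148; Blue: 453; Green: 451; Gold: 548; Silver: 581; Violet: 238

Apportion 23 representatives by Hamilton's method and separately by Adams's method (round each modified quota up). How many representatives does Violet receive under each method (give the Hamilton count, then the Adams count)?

2 and 3

Hamilton: Red 2, Blue 4, Green 4, Gold 5, Silver 6, Violet 2.
Adams: Red 2, Blue 4, Green 4, Gold 5, Silver 5, Violet 3.
Violet gets 2 under Hamilton and 3 under Adams.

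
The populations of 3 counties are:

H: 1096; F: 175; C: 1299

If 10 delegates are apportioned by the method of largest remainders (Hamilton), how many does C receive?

The standard divisor is 2570/10 = 257.
Standard quotas: H 4.265, F 0.681, C 5.054.
Lower quotas: H 4, F 0, C 5 (sum 9, leaving 1 seat).
Remainders in descending order: F 0.681, H 0.265, C 0.054.
Largest remainder: F receives the extra seat.
C receives 5.

5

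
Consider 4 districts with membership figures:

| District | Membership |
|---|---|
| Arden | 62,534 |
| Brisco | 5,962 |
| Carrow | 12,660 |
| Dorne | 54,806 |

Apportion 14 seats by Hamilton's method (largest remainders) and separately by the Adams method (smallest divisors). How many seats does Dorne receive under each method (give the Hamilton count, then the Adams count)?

Hamilton: Arden 6, Brisco 1, Carrow 1, Dorne 6.
Adams: Arden 6, Brisco 1, Carrow 2, Dorne 5.
Dorne gets 6 under Hamilton and 5 under Adams.

6 and 5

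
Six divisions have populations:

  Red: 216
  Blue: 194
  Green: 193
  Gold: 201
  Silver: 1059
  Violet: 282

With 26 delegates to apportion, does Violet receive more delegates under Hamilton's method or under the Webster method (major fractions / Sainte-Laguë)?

Webster

Hamilton: Red 3, Blue 2, Green 2, Gold 3, Silver 13, Violet 3.
Webster: Red 3, Blue 2, Green 2, Gold 2, Silver 13, Violet 4.
Violet gets 3 under Hamilton and 4 under Webster.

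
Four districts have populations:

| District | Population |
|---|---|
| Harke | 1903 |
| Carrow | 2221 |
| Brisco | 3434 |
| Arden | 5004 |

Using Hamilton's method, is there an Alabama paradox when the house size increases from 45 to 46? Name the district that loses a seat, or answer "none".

At 45 seats: Harke 7, Carrow 8, Brisco 12, Arden 18.
At 46 seats: Harke 7, Carrow 8, Brisco 13, Arden 18.
No district's allocation decreased.

none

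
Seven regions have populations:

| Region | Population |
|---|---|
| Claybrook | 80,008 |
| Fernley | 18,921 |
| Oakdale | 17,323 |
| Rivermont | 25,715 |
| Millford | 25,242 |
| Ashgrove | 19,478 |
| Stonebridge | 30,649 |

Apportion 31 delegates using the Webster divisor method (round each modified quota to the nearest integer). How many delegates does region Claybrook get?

11

Standard divisor 217336/31 ≈ 7010.839; standard quotas: Claybrook 11.412, Fernley 2.699, Oakdale 2.471, Rivermont 3.668, Millford 3.600, Ashgrove 2.778, Stonebridge 4.372.
Rounding to the nearest integer gives Claybrook 11, Fernley 3, Oakdale 2, Rivermont 4, Millford 4, Ashgrove 3, Stonebridge 4 — total 31, matching the house size, so no adjustment is needed.
Claybrook receives 11.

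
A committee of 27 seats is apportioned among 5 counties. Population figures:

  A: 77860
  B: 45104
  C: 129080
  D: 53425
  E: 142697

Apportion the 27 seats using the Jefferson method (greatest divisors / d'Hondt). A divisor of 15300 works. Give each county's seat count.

With modified divisor 15300: modified quotas A 5.089, B 2.948, C 8.437, D 3.492, E 9.327.
Rounding down: A 5, B 2, C 8, D 3, E 9 (total 27).

A=5, B=2, C=8, D=3, E=9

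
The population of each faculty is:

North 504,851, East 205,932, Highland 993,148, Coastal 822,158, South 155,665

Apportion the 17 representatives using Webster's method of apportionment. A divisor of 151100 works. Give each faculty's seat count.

With modified divisor 151100: modified quotas North 3.341, East 1.363, Highland 6.573, Coastal 5.441, South 1.030.
Rounding to the nearest integer: North 3, East 1, Highland 7, Coastal 5, South 1 (total 17).

North 3, East 1, Highland 7, Coastal 5, South 1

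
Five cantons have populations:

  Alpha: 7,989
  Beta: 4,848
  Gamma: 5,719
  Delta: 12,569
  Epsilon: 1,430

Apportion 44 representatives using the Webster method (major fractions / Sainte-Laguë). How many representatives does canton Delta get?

Standard divisor 32555/44 ≈ 739.886; standard quotas: Alpha 10.798, Beta 6.552, Gamma 7.730, Delta 16.988, Epsilon 1.933.
Rounding to the nearest integer gives 11, 7, 8, 17, 2 = 45 seats, so the divisor must be adjusted.
With modified divisor 750: modified quotas Alpha 10.652, Beta 6.464, Gamma 7.625, Delta 16.759, Epsilon 1.907.
Rounding to the nearest integer: Alpha 11, Beta 6, Gamma 8, Delta 17, Epsilon 2 (total 44).
Delta receives 17.

17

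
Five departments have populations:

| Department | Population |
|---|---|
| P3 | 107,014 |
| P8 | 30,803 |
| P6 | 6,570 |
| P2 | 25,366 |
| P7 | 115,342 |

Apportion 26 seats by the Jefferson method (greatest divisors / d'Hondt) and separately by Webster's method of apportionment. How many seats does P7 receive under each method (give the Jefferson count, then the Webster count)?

Jefferson: P3 10, P8 3, P6 0, P2 2, P7 11.
Webster: P3 10, P8 3, P6 1, P2 2, P7 10.
P7 gets 11 under Jefferson and 10 under Webster.

11 and 10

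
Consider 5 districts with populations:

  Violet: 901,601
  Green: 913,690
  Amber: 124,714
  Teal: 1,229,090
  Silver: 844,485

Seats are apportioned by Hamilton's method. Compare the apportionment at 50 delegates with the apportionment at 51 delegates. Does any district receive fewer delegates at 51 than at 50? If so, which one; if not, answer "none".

Amber

At 50 seats: Violet 11, Green 11, Amber 2, Teal 15, Silver 11.
At 51 seats: Violet 11, Green 12, Amber 1, Teal 16, Silver 11.
Amber drops from 2 to 1.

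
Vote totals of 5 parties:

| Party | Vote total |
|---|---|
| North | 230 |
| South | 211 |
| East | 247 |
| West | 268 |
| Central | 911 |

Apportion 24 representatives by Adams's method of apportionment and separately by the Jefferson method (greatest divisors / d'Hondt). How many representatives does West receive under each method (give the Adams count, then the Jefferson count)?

Adams: North 3, South 3, East 3, West 4, Central 11.
Jefferson: North 3, South 3, East 3, West 3, Central 12.
West gets 4 under Adams and 3 under Jefferson.

4 and 3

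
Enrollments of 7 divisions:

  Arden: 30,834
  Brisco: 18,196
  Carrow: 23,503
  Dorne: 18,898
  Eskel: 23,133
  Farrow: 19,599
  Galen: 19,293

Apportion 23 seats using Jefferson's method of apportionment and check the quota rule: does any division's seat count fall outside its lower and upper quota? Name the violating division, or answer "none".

Standard quotas: Arden 4.621, Brisco 2.727, Carrow 3.523, Dorne 2.832, Eskel 3.467, Farrow 2.938, Galen 2.892.
Jefferson allocation: Arden 5, Brisco 3, Carrow 3, Dorne 3, Eskel 3, Farrow 3, Galen 3.
Every allocation lies between the lower and upper quota.

none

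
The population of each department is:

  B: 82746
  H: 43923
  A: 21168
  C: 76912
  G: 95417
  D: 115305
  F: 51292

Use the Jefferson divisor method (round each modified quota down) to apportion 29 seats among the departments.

Standard divisor 486763/29 ≈ 16784.931; standard quotas: B 4.930, H 2.617, A 1.261, C 4.582, G 5.685, D 6.870, F 3.056.
Rounding down gives 4, 2, 1, 4, 5, 6, 3 = 25 seats, so the divisor must be adjusted.
With modified divisor 15000: modified quotas B 5.516, H 2.928, A 1.411, C 5.127, G 6.361, D 7.687, F 3.419.
Rounding down: B 5, H 2, A 1, C 5, G 6, D 7, F 3 (total 29).

B 5, H 2, A 1, C 5, G 6, D 7, F 3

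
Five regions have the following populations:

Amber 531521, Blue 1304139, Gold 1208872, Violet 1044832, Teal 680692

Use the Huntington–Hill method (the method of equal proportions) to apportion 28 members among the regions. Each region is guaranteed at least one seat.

Amber=3, Blue=8, Gold=7, Violet=6, Teal=4

With divisor 167908: modified quotas Amber 3.166, Blue 7.767, Gold 7.200, Violet 6.223, Teal 4.054.
Geometric-mean thresholds: Amber √(3·4)=3.464, Blue √(7·8)=7.483, Gold √(7·8)=7.483, Violet √(6·7)=6.481, Teal √(4·5)=4.472.
Each quota rounded against its threshold gives Amber 3, Blue 8, Gold 7, Violet 6, Teal 4 (total 28).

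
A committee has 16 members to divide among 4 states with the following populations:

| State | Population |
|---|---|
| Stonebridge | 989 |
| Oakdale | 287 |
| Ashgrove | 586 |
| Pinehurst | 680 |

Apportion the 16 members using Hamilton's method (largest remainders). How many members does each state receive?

Total 2542; standard divisor 2542/16 ≈ 158.875.
Standard quotas: Stonebridge 6.225, Oakdale 1.806, Ashgrove 3.688, Pinehurst 4.280.
Lower quotas: Stonebridge 6, Oakdale 1, Ashgrove 3, Pinehurst 4 (sum 14, leaving 2 seats).
Remainders in descending order: Oakdale 0.806, Ashgrove 0.688, Pinehurst 0.280, Stonebridge 0.225.
Largest remainders: Oakdale, Ashgrove receive the extra seats.

Stonebridge: 6, Oakdale: 2, Ashgrove: 4, Pinehurst: 4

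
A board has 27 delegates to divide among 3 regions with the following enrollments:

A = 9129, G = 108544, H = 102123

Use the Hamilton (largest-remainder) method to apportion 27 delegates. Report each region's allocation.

A=1, G=13, H=13

Standard divisor: 219796 ÷ 27 ≈ 8140.593.
Standard quotas: A 1.1214, G 13.3337, H 12.5449.
Lower quotas: A 1, G 13, H 12 (sum 26, leaving 1 seat).
Remainders in descending order: H 0.5449, G 0.3337, A 0.1214.
Largest remainder: H receives the extra seat.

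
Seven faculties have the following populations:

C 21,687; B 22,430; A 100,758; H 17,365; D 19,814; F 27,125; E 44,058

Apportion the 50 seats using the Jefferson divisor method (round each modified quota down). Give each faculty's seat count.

C=4, B=4, A=21, H=3, D=4, F=5, E=9

Standard divisor 253237/50 ≈ 5064.74; standard quotas: C 4.282, B 4.429, A 19.894, H 3.429, D 3.912, F 5.356, E 8.699.
Rounding down gives 4, 4, 19, 3, 3, 5, 8 = 46 seats, so the divisor must be adjusted.
With modified divisor 4700: modified quotas C 4.614, B 4.772, A 21.438, H 3.695, D 4.216, F 5.771, E 9.374.
Rounding down: C 4, B 4, A 21, H 3, D 4, F 5, E 9 (total 50).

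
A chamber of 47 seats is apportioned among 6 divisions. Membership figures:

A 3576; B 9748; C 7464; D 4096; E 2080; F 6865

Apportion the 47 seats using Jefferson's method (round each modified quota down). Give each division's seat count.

Standard divisor 33829/47 ≈ 719.766; standard quotas: A 4.968, B 13.543, C 10.370, D 5.691, E 2.890, F 9.538.
Rounding down gives 4, 13, 10, 5, 2, 9 = 43 seats, so the divisor must be adjusted.
With modified divisor 685: modified quotas A 5.220, B 14.231, C 10.896, D 5.980, E 3.036, F 10.022.
Rounding down: A 5, B 14, C 10, D 5, E 3, F 10 (total 47).

A=5, B=14, C=10, D=5, E=3, F=10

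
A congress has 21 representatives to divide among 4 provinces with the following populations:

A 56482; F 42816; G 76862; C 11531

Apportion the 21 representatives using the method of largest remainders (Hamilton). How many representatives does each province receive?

Standard divisor: 187691 ÷ 21 ≈ 8937.667.
Standard quotas: A 6.3195, F 4.7905, G 8.5998, C 1.2902.
Lower quotas: A 6, F 4, G 8, C 1 (sum 19, leaving 2 seats).
Remainders in descending order: F 0.7905, G 0.5998, A 0.3195, C 0.2902.
Largest remainders: F, G receive the extra seats.

A 6, F 5, G 9, C 1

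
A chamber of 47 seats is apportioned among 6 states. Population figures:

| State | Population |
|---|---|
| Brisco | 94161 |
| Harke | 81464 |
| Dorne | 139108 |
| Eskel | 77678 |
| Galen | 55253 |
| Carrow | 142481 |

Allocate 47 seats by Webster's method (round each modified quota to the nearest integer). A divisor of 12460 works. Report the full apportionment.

Brisco 8, Harke 7, Dorne 11, Eskel 6, Galen 4, Carrow 11

With modified divisor 12460: modified quotas Brisco 7.557, Harke 6.538, Dorne 11.164, Eskel 6.234, Galen 4.434, Carrow 11.435.
Rounding to the nearest integer: Brisco 8, Harke 7, Dorne 11, Eskel 6, Galen 4, Carrow 11 (total 47).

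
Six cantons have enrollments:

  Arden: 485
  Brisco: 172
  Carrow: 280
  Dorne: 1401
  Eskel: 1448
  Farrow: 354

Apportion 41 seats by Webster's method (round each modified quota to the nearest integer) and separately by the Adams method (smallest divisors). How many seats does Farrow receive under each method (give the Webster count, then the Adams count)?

3 and 4

Webster: Arden 5, Brisco 2, Carrow 3, Dorne 14, Eskel 14, Farrow 3.
Adams: Arden 5, Brisco 2, Carrow 3, Dorne 13, Eskel 14, Farrow 4.
Farrow gets 3 under Webster and 4 under Adams.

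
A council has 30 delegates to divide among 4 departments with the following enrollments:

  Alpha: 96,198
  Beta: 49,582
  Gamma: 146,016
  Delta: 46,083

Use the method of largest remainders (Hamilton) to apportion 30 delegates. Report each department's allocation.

Total 337879; standard divisor 337879/30 ≈ 11262.633.
Standard quotas: Alpha 8.5413, Beta 4.4023, Gamma 12.9646, Delta 4.0917.
Lower quotas: Alpha 8, Beta 4, Gamma 12, Delta 4 (sum 28, leaving 2 seats).
Remainders in descending order: Gamma 0.9646, Alpha 0.5413, Beta 0.4023, Delta 0.0917.
The surplus seats go to Gamma, Alpha.

Alpha 9, Beta 4, Gamma 13, Delta 4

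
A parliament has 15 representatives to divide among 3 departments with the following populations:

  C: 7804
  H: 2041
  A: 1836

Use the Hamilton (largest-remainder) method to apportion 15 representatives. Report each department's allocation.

C=10, H=3, A=2

Standard divisor: 11681 ÷ 15 ≈ 778.733.
Standard quotas: C 10.0214, H 2.6209, A 2.3577.
Lower quotas: C 10, H 2, A 2 (sum 14, leaving 1 seat).
Remainders in descending order: H 0.6209, A 0.3577, C 0.0214.
Largest remainder: H receives the extra seat.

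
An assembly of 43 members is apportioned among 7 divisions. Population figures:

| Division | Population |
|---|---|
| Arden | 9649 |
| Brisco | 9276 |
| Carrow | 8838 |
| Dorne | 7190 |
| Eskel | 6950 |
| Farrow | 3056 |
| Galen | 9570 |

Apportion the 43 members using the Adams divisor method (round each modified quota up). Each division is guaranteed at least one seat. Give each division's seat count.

Standard divisor 54529/43 ≈ 1268.116; standard quotas: Arden 7.609, Brisco 7.315, Carrow 6.969, Dorne 5.670, Eskel 5.481, Farrow 2.410, Galen 7.547.
Rounding up gives 8, 8, 7, 6, 6, 3, 8 = 46 seats, so the divisor must be adjusted.
With modified divisor 1384: modified quotas Arden 6.972, Brisco 6.702, Carrow 6.386, Dorne 5.195, Eskel 5.022, Farrow 2.208, Galen 6.915.
Rounding up: Arden 7, Brisco 7, Carrow 7, Dorne 6, Eskel 6, Farrow 3, Galen 7 (total 43).

Arden=7; Brisco=7; Carrow=7; Dorne=6; Eskel=6; Farrow=3; Galen=7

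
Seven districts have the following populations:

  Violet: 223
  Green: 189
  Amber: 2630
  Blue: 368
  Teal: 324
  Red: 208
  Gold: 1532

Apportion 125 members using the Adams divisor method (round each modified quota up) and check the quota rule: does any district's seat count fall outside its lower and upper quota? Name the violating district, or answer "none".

Standard quotas: Violet 5.092, Green 4.316, Amber 60.057, Blue 8.403, Teal 7.399, Red 4.750, Gold 34.984.
Adams allocation: Violet 5, Green 5, Amber 59, Blue 9, Teal 8, Red 5, Gold 34.
Amber has quota 60.057 (lower 60, upper 61) but receives 59 — outside the quota interval.

Amber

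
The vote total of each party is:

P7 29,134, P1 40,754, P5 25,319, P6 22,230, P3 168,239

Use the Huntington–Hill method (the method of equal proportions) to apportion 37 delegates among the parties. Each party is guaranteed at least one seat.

P7 4, P1 5, P5 3, P6 3, P3 22

With divisor 7653: modified quotas P7 3.807, P1 5.325, P5 3.308, P6 2.905, P3 21.983.
Geometric-mean thresholds: P7 √(3·4)=3.464, P1 √(5·6)=5.477, P5 √(3·4)=3.464, P6 √(2·3)=2.449, P3 √(21·22)=21.494.
Each quota rounded against its threshold gives P7 4, P1 5, P5 3, P6 3, P3 22 (total 37).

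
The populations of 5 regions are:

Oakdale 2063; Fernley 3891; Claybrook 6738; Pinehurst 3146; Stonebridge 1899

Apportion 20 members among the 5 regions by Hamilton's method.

Oakdale: 2, Fernley: 4, Claybrook: 8, Pinehurst: 4, Stonebridge: 2

Standard divisor: 17737 ÷ 20 ≈ 886.85.
Standard quotas: Oakdale 2.3262, Fernley 4.3874, Claybrook 7.5977, Pinehurst 3.5474, Stonebridge 2.1413.
Lower quotas: Oakdale 2, Fernley 4, Claybrook 7, Pinehurst 3, Stonebridge 2 (sum 18, leaving 2 seats).
Remainders in descending order: Claybrook 0.5977, Pinehurst 0.5474, Fernley 0.3874, Oakdale 0.3262, Stonebridge 0.1413.
The surplus seats go to Claybrook, Pinehurst.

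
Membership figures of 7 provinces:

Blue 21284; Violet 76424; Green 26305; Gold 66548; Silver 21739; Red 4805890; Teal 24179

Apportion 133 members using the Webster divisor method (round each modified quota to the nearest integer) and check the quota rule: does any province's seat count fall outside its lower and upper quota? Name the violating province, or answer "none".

Standard quotas: Blue 0.561, Violet 2.016, Green 0.694, Gold 1.755, Silver 0.573, Red 126.763, Teal 0.638.
Webster allocation: Blue 1, Violet 2, Green 1, Gold 2, Silver 1, Red 125, Teal 1.
Red has quota 126.763 (lower 126, upper 127) but receives 125 — outside the quota interval.

Red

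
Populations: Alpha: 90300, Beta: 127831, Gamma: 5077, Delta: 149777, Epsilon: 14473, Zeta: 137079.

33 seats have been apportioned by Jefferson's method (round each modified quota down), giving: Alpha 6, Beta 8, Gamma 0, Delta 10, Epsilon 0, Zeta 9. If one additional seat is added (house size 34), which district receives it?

Epsilon

Priority for the next seat is population ÷ (current seats + 1).
Priorities: Alpha 12900.000, Beta 14203.444, Gamma 5077.000, Delta 13616.091, Epsilon 14473.000, Zeta 13707.900.
Highest priority: Epsilon.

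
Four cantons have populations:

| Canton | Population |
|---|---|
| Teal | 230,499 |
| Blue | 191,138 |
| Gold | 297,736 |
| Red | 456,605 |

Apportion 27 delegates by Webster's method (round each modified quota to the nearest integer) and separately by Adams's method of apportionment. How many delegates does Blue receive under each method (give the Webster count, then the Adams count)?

4 and 5

Webster: Teal 5, Blue 4, Gold 7, Red 11.
Adams: Teal 5, Blue 5, Gold 7, Red 10.
Blue gets 4 under Webster and 5 under Adams.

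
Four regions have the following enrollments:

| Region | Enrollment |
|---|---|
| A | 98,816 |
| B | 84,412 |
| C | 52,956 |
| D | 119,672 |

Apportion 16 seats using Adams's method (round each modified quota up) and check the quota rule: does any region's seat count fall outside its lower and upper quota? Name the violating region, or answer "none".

Standard quotas: A 4.443, B 3.795, C 2.381, D 5.381.
Adams allocation: A 4, B 4, C 3, D 5.
Every allocation lies between the lower and upper quota.

none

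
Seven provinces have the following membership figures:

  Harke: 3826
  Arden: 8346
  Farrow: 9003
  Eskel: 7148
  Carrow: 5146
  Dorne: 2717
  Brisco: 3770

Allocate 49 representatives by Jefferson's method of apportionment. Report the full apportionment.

Standard divisor 39956/49 ≈ 815.429; standard quotas: Harke 4.692, Arden 10.235, Farrow 11.041, Eskel 8.766, Carrow 6.311, Dorne 3.332, Brisco 4.623.
Rounding down gives 4, 10, 11, 8, 6, 3, 4 = 46 seats, so the divisor must be adjusted.
With modified divisor 757.31: modified quotas Harke 5.052, Arden 11.021, Farrow 11.888, Eskel 9.439, Carrow 6.795, Dorne 3.588, Brisco 4.978.
Rounding down: Harke 5, Arden 11, Farrow 11, Eskel 9, Carrow 6, Dorne 3, Brisco 4 (total 49).

Harke=5; Arden=11; Farrow=11; Eskel=9; Carrow=6; Dorne=3; Brisco=4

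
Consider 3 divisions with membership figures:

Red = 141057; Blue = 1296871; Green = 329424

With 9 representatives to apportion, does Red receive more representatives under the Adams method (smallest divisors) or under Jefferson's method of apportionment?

Adams: Red 1, Blue 6, Green 2.
Jefferson: Red 0, Blue 7, Green 2.
Red gets 1 under Adams and 0 under Jefferson.

Adams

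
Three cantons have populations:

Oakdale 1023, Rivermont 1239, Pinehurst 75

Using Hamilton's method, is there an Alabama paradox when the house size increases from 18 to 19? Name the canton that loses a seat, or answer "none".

none

At 18 seats: Oakdale 8, Rivermont 9, Pinehurst 1.
At 19 seats: Oakdale 8, Rivermont 10, Pinehurst 1.
No canton's allocation decreased.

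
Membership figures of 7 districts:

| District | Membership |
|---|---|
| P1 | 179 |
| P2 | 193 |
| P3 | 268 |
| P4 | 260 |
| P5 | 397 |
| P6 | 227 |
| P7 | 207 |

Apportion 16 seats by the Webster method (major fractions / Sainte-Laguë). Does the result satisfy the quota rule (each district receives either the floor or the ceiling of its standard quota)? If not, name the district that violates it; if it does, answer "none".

Standard quotas: P1 1.655, P2 1.784, P3 2.477, P4 2.403, P5 3.670, P6 2.098, P7 1.913.
Webster allocation: P1 2, P2 2, P3 2, P4 2, P5 4, P6 2, P7 2.
Every allocation lies between the lower and upper quota.

none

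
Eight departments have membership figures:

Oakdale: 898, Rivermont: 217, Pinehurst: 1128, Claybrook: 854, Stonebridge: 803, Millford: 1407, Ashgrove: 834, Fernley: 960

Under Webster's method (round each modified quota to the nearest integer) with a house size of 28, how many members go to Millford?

Standard divisor 7101/28 ≈ 253.607; standard quotas: Oakdale 3.541, Rivermont 0.856, Pinehurst 4.448, Claybrook 3.367, Stonebridge 3.166, Millford 5.548, Ashgrove 3.289, Fernley 3.785.
Rounding to the nearest integer gives Oakdale 4, Rivermont 1, Pinehurst 4, Claybrook 3, Stonebridge 3, Millford 6, Ashgrove 3, Fernley 4 — total 28, matching the house size, so no adjustment is needed.
Millford receives 6.

6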